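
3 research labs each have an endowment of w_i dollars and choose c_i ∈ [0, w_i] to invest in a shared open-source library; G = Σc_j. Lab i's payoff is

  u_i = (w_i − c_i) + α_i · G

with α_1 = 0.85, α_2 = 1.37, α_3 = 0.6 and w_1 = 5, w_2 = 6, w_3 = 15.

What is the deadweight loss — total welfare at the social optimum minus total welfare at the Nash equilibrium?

∂u_i/∂c_i = α_i − 1, so lab i contributes w_i if α_i > 1, else 0.
α_i > 1 for i ∈ {2}; NE contributions (0, 6, 0), G = 6.
W^NE = Σw_i − G^NE + (Σα_i)·G^NE = 26 + 1.82·6 = 36.92.
Planner: ∂(Σu_j)/∂c_i = Σα_j − 1 = 1.82 > 0, so everyone contributes w_i; G^SO = 26, W^SO = 26 + 1.82·26 = 73.32.
Deadweight loss = 36.4.

36.4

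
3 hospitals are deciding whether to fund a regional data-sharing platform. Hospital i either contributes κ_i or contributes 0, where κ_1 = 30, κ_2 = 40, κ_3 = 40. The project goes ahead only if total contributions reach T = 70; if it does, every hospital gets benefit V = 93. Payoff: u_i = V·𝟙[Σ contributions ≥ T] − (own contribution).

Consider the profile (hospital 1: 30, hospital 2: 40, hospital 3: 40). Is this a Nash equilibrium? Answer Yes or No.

No

Total = 110 ≥ 70: provided.
Hospital 1 (pledges 30, payoff 63): dropping to 0 → total 80, payoff 93. Profitable deviation.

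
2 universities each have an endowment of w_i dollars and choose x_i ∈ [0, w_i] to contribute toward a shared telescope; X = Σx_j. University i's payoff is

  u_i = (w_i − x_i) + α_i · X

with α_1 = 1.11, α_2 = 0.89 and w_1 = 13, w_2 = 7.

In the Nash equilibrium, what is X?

∂u_i/∂x_i = α_i − 1, so university i contributes w_i if α_i > 1, else 0.
α_i > 1 for i ∈ {1}; NE contributions (13, 0), X = 13.

13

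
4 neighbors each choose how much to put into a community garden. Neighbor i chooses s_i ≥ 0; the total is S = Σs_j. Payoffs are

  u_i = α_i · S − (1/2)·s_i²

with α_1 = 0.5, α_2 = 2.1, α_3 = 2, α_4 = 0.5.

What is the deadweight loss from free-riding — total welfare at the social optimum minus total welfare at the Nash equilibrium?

Neighbor i's FOC: ∂u_i/∂s_i = α_i − s_i = 0, so s_i* = α_i.
NE contributions = (0.5, 2.1, 2, 0.5); S = 5.1.
W^NE = (Σα)·S − ½Σα_i² = 5.1² − ½·8.91 = 21.555.
Planner sets s_i = Σα_j = 5.1 for every i, so S^SO = 4·5.1 = 20.4.
W^SO = (Σα)·S^SO − ½·4·(Σα)² = (4/2)·5.1² = 52.02.
Deadweight loss = W^SO − W^NE = 30.465.

30.465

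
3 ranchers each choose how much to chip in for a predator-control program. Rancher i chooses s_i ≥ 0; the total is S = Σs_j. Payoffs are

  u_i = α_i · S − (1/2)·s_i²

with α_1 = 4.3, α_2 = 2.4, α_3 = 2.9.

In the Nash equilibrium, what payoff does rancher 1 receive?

Rancher i's FOC: ∂u_i/∂s_i = α_i − s_i = 0, so s_i* = α_i.
NE contributions = (4.3, 2.4, 2.9); S = 9.6.
u_1 = α_1·S − ½·(s_1)² = 4.3·9.6 − ½·4.3² = 32.035.

32.035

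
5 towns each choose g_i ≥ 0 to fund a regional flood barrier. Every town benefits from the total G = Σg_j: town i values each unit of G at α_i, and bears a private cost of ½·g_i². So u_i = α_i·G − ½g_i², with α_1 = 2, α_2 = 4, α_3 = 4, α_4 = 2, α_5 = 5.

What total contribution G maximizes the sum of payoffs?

85

Planner FOC: ∂(Σu_j)/∂g_i = (Σα_j) − g_i = 0, so g_i^SO = Σα_j = 17 for every i; G^SO = 85.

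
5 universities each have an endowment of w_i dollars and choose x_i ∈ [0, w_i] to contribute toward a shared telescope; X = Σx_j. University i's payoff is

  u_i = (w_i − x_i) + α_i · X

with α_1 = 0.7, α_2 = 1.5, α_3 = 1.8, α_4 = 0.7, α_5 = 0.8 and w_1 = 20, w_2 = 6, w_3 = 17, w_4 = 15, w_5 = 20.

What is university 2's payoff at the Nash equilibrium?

34.5

∂u_i/∂x_i = α_i − 1, so university i contributes w_i if α_i > 1, else 0.
α_i > 1 for i ∈ {2, 3}; NE contributions (0, 6, 17, 0, 0), X = 23.
u_2 = (6 − 6) + 1.5·23 = 34.5.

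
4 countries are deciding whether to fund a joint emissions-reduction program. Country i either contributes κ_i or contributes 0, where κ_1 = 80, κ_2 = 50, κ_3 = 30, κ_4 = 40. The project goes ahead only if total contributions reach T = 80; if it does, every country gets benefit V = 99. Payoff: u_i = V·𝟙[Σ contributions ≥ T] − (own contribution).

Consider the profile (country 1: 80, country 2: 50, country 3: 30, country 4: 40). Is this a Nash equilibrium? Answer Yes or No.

No

Total = 200 ≥ 80: provided.
Country 1 (pledges 80, payoff 19): dropping to 0 → total 120, payoff 99. Profitable deviation.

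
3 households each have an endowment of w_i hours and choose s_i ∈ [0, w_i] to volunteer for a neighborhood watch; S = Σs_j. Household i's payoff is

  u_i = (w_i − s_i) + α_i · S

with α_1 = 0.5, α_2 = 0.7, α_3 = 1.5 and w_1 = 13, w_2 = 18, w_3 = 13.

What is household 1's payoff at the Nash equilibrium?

19.5

∂u_i/∂s_i = α_i − 1, so household i contributes w_i if α_i > 1, else 0.
α_i > 1 for i ∈ {3}; NE contributions (0, 0, 13), S = 13.
u_1 = (13 − 0) + 0.5·13 = 19.5.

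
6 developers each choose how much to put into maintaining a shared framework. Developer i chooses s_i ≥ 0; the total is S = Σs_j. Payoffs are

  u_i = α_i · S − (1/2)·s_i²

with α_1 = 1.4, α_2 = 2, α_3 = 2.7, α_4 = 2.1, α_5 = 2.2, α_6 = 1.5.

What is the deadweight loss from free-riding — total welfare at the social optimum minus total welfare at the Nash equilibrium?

Developer i's FOC: ∂u_i/∂s_i = α_i − s_i = 0, so s_i* = α_i.
NE contributions = (1.4, 2, 2.7, 2.1, 2.2, 1.5); S = 11.9.
W^NE = (Σα)·S − ½Σα_i² = 11.9² − ½·24.75 = 129.235.
Planner sets s_i = Σα_j = 11.9 for every i, so S^SO = 6·11.9 = 71.4.
W^SO = (Σα)·S^SO − ½·6·(Σα)² = (6/2)·11.9² = 424.83.
Deadweight loss = W^SO − W^NE = 295.595.

295.595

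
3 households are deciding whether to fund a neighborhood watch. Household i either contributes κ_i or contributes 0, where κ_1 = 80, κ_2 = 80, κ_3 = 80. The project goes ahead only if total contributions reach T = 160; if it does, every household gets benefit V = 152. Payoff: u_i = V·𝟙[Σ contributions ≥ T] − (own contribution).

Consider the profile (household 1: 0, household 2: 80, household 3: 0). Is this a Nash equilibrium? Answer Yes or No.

Total = 80 < 160: not provided.
Household 1 (pledges 0, payoff 0): pledging 80 → total 160, payoff 72. Profitable deviation.

No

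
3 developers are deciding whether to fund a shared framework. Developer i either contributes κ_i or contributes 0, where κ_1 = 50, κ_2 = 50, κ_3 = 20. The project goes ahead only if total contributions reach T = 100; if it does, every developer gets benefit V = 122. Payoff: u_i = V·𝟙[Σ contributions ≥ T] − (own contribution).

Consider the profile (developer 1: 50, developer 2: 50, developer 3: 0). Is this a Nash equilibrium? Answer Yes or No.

Total = 100 ≥ 100: provided.
Developer 1 (pledges 50, payoff 72): dropping to 0 → total 50, payoff 0. No gain.
Developer 2 (pledges 50, payoff 72): dropping to 0 → total 50, payoff 0. No gain.
Developer 3 (pledges 0, payoff 122): pledging 20 → total 120, payoff 102. No gain.

Yes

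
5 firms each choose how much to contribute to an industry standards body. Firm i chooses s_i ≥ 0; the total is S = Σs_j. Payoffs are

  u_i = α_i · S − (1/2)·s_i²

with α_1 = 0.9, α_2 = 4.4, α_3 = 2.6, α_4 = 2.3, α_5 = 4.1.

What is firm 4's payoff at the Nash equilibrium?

Firm i's FOC: ∂u_i/∂s_i = α_i − s_i = 0, so s_i* = α_i.
NE contributions = (0.9, 4.4, 2.6, 2.3, 4.1); S = 14.3.
u_4 = α_4·S − ½·(s_4)² = 2.3·14.3 − ½·2.3² = 30.245.

30.245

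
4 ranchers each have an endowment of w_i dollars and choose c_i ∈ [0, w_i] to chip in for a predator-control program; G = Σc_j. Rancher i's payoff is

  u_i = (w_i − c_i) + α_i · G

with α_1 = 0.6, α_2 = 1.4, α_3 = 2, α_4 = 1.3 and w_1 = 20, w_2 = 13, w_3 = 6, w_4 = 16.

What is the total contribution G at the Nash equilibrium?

35

∂u_i/∂c_i = α_i − 1, so rancher i contributes w_i if α_i > 1, else 0.
α_i > 1 for i ∈ {2, 3, 4}; NE contributions (0, 13, 6, 16), G = 35.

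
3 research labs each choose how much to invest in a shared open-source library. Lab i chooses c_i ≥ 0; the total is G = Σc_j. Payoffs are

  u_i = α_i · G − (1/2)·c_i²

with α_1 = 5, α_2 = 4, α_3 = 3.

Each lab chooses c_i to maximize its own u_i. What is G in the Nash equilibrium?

Lab i's FOC: ∂u_i/∂c_i = α_i − c_i = 0, so c_i* = α_i.
NE contributions = (5, 4, 3); G = 12.

12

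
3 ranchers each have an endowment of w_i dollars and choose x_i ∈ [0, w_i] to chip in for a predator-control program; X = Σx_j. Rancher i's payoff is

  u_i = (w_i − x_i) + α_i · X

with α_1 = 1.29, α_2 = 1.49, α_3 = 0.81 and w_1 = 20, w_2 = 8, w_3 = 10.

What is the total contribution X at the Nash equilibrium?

28

∂u_i/∂x_i = α_i − 1, so rancher i contributes w_i if α_i > 1, else 0.
α_i > 1 for i ∈ {1, 2}; NE contributions (20, 8, 0), X = 28.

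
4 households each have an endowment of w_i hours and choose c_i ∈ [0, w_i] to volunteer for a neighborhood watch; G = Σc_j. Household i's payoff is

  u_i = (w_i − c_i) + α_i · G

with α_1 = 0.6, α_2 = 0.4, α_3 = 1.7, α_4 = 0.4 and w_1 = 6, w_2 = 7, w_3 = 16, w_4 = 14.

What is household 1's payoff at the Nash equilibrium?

15.6

∂u_i/∂c_i = α_i − 1, so household i contributes w_i if α_i > 1, else 0.
α_i > 1 for i ∈ {3}; NE contributions (0, 0, 16, 0), G = 16.
u_1 = (6 − 0) + 0.6·16 = 15.6.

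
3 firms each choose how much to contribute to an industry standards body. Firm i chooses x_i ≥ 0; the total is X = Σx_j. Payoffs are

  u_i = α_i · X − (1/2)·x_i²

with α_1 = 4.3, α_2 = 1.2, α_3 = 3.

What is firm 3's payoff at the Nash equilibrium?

21

Firm i's FOC: ∂u_i/∂x_i = α_i − x_i = 0, so x_i* = α_i.
NE contributions = (4.3, 1.2, 3); X = 8.5.
u_3 = α_3·X − ½·(x_3)² = 3·8.5 − ½·3² = 21.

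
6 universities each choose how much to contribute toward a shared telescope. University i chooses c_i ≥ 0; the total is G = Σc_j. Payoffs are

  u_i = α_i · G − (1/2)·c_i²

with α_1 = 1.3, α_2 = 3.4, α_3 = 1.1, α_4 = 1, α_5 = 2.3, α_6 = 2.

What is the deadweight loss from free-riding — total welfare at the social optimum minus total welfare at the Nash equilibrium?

258.795

University i's FOC: ∂u_i/∂c_i = α_i − c_i = 0, so c_i* = α_i.
NE contributions = (1.3, 3.4, 1.1, 1, 2.3, 2); G = 11.1.
W^NE = (Σα)·G − ½Σα_i² = 11.1² − ½·24.75 = 110.835.
Planner sets c_i = Σα_j = 11.1 for every i, so G^SO = 6·11.1 = 66.6.
W^SO = (Σα)·G^SO − ½·6·(Σα)² = (6/2)·11.1² = 369.63.
Deadweight loss = W^SO − W^NE = 258.795.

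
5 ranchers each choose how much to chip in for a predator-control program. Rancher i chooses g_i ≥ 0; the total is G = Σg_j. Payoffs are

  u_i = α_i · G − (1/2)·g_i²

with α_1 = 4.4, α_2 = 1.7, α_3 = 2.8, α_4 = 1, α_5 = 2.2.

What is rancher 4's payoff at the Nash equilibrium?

11.6

Rancher i's FOC: ∂u_i/∂g_i = α_i − g_i = 0, so g_i* = α_i.
NE contributions = (4.4, 1.7, 2.8, 1, 2.2); G = 12.1.
u_4 = α_4·G − ½·(g_4)² = 1·12.1 − ½·1² = 11.6.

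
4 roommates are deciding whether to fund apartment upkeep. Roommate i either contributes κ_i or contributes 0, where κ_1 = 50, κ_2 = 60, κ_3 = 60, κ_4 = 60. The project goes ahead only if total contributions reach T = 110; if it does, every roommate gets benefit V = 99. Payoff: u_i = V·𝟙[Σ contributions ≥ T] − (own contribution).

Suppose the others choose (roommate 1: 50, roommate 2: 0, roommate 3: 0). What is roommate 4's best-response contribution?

60

Others' total = 50. Contributing 60 brings total to 110 ≥ 110: gain V − κ_4 = 39.
Best response: 60.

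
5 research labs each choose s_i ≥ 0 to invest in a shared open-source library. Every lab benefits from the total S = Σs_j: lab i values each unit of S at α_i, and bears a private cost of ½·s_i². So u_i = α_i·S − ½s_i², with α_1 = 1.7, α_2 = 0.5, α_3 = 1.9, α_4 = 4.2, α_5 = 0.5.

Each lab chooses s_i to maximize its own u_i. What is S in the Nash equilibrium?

Lab i's FOC: ∂u_i/∂s_i = α_i − s_i = 0, so s_i* = α_i.
NE contributions = (1.7, 0.5, 1.9, 4.2, 0.5); S = 8.8.

8.8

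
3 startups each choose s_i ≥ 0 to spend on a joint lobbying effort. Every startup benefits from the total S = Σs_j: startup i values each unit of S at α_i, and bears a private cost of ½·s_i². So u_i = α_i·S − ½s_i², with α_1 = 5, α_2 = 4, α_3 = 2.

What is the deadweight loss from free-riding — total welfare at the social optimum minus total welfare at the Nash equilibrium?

83

Startup i's FOC: ∂u_i/∂s_i = α_i − s_i = 0, so s_i* = α_i.
NE contributions = (5, 4, 2); S = 11.
W^NE = (Σα)·S − ½Σα_i² = 11² − ½·45 = 98.5.
Planner sets s_i = Σα_j = 11 for every i, so S^SO = 3·11 = 33.
W^SO = (Σα)·S^SO − ½·3·(Σα)² = (3/2)·11² = 181.5.
Deadweight loss = W^SO − W^NE = 83.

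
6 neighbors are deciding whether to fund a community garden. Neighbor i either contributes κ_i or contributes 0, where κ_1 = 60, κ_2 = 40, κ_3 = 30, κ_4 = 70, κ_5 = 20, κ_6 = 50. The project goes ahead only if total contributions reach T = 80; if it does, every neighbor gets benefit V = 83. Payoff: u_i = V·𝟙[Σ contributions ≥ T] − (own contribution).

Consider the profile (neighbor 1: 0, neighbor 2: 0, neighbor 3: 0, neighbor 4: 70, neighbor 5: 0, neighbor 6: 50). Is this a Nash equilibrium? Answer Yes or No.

Total = 120 ≥ 80: provided.
Neighbor 1 (pledges 0, payoff 83): pledging 60 → total 180, payoff 23. No gain.
Neighbor 2 (pledges 0, payoff 83): pledging 40 → total 160, payoff 43. No gain.
Neighbor 3 (pledges 0, payoff 83): pledging 30 → total 150, payoff 53. No gain.
Neighbor 4 (pledges 70, payoff 13): dropping to 0 → total 50, payoff 0. No gain.
Neighbor 5 (pledges 0, payoff 83): pledging 20 → total 140, payoff 63. No gain.
Neighbor 6 (pledges 50, payoff 33): dropping to 0 → total 70, payoff 0. No gain.

Yes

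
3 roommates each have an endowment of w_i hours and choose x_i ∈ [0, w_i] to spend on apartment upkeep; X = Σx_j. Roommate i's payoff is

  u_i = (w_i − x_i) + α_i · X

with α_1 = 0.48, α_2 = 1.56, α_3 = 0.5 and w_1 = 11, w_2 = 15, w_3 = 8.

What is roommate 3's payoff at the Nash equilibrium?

∂u_i/∂x_i = α_i − 1, so roommate i contributes w_i if α_i > 1, else 0.
α_i > 1 for i ∈ {2}; NE contributions (0, 15, 0), X = 15.
u_3 = (8 − 0) + 0.5·15 = 15.5.

15.5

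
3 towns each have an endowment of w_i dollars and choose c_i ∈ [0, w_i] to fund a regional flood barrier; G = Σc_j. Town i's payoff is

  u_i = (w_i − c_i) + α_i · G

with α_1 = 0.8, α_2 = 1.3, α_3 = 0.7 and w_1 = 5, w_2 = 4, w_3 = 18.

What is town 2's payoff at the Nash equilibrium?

∂u_i/∂c_i = α_i − 1, so town i contributes w_i if α_i > 1, else 0.
α_i > 1 for i ∈ {2}; NE contributions (0, 4, 0), G = 4.
u_2 = (4 − 4) + 1.3·4 = 5.2.

5.2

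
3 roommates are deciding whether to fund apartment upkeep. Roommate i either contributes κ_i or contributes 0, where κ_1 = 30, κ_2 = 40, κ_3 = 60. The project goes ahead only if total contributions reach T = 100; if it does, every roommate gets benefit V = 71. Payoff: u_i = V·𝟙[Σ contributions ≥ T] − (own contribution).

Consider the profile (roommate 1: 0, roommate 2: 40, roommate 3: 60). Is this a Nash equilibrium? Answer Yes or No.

Yes

Total = 100 ≥ 100: provided.
Roommate 1 (pledges 0, payoff 71): pledging 30 → total 130, payoff 41. No gain.
Roommate 2 (pledges 40, payoff 31): dropping to 0 → total 60, payoff 0. No gain.
Roommate 3 (pledges 60, payoff 11): dropping to 0 → total 40, payoff 0. No gain.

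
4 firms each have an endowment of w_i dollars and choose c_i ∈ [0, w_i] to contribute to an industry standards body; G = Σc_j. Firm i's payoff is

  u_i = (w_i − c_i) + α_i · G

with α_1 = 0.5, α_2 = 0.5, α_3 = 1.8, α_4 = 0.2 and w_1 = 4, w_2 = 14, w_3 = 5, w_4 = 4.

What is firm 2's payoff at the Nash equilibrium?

16.5

∂u_i/∂c_i = α_i − 1, so firm i contributes w_i if α_i > 1, else 0.
α_i > 1 for i ∈ {3}; NE contributions (0, 0, 5, 0), G = 5.
u_2 = (14 − 0) + 0.5·5 = 16.5.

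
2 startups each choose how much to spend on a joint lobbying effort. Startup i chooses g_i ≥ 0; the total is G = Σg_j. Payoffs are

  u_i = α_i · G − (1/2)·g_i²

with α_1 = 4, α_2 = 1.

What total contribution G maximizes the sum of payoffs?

Planner FOC: ∂(Σu_j)/∂g_i = (Σα_j) − g_i = 0, so g_i^SO = Σα_j = 5 for every i; G^SO = 10.

10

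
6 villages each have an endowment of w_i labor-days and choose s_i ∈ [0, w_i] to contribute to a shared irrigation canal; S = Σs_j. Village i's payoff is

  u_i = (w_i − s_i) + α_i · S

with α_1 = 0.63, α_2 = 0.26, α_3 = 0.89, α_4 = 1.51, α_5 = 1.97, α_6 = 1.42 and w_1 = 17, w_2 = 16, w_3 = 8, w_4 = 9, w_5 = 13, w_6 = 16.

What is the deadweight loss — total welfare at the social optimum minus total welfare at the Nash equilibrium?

232.88

∂u_i/∂s_i = α_i − 1, so village i contributes w_i if α_i > 1, else 0.
α_i > 1 for i ∈ {4, 5, 6}; NE contributions (0, 0, 0, 9, 13, 16), S = 38.
W^NE = Σw_i − S^NE + (Σα_i)·S^NE = 79 + 5.68·38 = 294.84.
Planner: ∂(Σu_j)/∂s_i = Σα_j − 1 = 5.68 > 0, so everyone contributes w_i; S^SO = 79, W^SO = 79 + 5.68·79 = 527.72.
Deadweight loss = 232.88.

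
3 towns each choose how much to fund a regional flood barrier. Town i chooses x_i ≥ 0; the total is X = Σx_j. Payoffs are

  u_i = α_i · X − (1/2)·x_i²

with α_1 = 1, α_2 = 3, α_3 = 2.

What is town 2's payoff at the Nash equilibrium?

13.5

Town i's FOC: ∂u_i/∂x_i = α_i − x_i = 0, so x_i* = α_i.
NE contributions = (1, 3, 2); X = 6.
u_2 = α_2·X − ½·(x_2)² = 3·6 − ½·3² = 13.5.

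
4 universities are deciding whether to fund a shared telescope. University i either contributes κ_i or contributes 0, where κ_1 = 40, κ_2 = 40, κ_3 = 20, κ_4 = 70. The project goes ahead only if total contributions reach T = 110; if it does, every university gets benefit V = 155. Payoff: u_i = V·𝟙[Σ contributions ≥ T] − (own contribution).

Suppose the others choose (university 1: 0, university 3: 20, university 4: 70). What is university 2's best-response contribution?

40

Others' total = 90. Contributing 40 brings total to 130 ≥ 110: gain V − κ_2 = 115.
Best response: 40.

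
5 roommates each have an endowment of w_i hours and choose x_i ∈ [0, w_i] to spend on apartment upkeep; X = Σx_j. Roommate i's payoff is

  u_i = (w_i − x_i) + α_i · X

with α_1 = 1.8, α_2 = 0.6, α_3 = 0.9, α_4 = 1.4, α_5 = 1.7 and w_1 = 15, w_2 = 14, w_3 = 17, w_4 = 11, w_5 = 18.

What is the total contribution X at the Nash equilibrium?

44

∂u_i/∂x_i = α_i − 1, so roommate i contributes w_i if α_i > 1, else 0.
α_i > 1 for i ∈ {1, 4, 5}; NE contributions (15, 0, 0, 11, 18), X = 44.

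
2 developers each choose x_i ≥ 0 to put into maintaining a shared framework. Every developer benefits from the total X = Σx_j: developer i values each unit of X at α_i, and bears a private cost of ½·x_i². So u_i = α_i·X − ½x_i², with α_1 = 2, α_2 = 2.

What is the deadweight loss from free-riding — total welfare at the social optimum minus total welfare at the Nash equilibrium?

4

Developer i's FOC: ∂u_i/∂x_i = α_i − x_i = 0, so x_i* = α_i.
NE contributions = (2, 2); X = 4.
W^NE = (Σα)·X − ½Σα_i² = 4² − ½·8 = 12.
Planner sets x_i = Σα_j = 4 for every i, so X^SO = 2·4 = 8.
W^SO = (Σα)·X^SO − ½·2·(Σα)² = (2/2)·4² = 16.
Deadweight loss = W^SO − W^NE = 4.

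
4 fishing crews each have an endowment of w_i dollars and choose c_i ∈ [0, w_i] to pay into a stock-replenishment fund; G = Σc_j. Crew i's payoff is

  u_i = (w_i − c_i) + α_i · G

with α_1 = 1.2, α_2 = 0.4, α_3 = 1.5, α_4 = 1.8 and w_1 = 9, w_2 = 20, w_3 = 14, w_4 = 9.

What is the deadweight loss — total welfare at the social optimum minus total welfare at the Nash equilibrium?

78

∂u_i/∂c_i = α_i − 1, so crew i contributes w_i if α_i > 1, else 0.
α_i > 1 for i ∈ {1, 3, 4}; NE contributions (9, 0, 14, 9), G = 32.
W^NE = Σw_i − G^NE + (Σα_i)·G^NE = 52 + 3.9·32 = 176.8.
Planner: ∂(Σu_j)/∂c_i = Σα_j − 1 = 3.9 > 0, so everyone contributes w_i; G^SO = 52, W^SO = 52 + 3.9·52 = 254.8.
Deadweight loss = 78.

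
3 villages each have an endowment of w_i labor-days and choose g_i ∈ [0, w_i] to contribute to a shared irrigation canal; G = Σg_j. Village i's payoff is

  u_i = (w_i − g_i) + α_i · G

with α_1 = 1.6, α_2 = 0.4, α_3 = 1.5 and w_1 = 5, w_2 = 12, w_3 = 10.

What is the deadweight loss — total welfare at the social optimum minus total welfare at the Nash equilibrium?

∂u_i/∂g_i = α_i − 1, so village i contributes w_i if α_i > 1, else 0.
α_i > 1 for i ∈ {1, 3}; NE contributions (5, 0, 10), G = 15.
W^NE = Σw_i − G^NE + (Σα_i)·G^NE = 27 + 2.5·15 = 64.5.
Planner: ∂(Σu_j)/∂g_i = Σα_j − 1 = 2.5 > 0, so everyone contributes w_i; G^SO = 27, W^SO = 27 + 2.5·27 = 94.5.
Deadweight loss = 30.

30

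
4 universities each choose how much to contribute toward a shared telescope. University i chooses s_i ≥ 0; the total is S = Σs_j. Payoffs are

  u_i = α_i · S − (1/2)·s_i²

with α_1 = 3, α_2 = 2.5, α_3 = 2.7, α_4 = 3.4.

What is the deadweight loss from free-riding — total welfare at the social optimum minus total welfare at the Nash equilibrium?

151.61

University i's FOC: ∂u_i/∂s_i = α_i − s_i = 0, so s_i* = α_i.
NE contributions = (3, 2.5, 2.7, 3.4); S = 11.6.
W^NE = (Σα)·S − ½Σα_i² = 11.6² − ½·34.1 = 117.51.
Planner sets s_i = Σα_j = 11.6 for every i, so S^SO = 4·11.6 = 46.4.
W^SO = (Σα)·S^SO − ½·4·(Σα)² = (4/2)·11.6² = 269.12.
Deadweight loss = W^SO − W^NE = 151.61.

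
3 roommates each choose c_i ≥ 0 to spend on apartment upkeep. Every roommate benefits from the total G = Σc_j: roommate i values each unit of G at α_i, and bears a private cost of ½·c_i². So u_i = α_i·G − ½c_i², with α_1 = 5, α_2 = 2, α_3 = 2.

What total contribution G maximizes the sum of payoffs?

Planner FOC: ∂(Σu_j)/∂c_i = (Σα_j) − c_i = 0, so c_i^SO = Σα_j = 9 for every i; G^SO = 27.

27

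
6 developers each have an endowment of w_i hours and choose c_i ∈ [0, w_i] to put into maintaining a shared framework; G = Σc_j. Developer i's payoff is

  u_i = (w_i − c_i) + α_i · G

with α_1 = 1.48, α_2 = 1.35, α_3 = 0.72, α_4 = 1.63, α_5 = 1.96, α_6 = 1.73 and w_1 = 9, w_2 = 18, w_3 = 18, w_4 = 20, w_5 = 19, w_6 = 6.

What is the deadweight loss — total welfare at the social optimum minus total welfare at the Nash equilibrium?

∂u_i/∂c_i = α_i − 1, so developer i contributes w_i if α_i > 1, else 0.
α_i > 1 for i ∈ {1, 2, 4, 5, 6}; NE contributions (9, 18, 0, 20, 19, 6), G = 72.
W^NE = Σw_i − G^NE + (Σα_i)·G^NE = 90 + 7.87·72 = 656.64.
Planner: ∂(Σu_j)/∂c_i = Σα_j − 1 = 7.87 > 0, so everyone contributes w_i; G^SO = 90, W^SO = 90 + 7.87·90 = 798.3.
Deadweight loss = 141.66.

141.66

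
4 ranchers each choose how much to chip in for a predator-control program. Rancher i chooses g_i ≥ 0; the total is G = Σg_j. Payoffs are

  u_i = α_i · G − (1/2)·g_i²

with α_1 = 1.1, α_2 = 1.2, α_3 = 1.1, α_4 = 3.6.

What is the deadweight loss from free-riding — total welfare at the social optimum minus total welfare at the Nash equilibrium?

Rancher i's FOC: ∂u_i/∂g_i = α_i − g_i = 0, so g_i* = α_i.
NE contributions = (1.1, 1.2, 1.1, 3.6); G = 7.
W^NE = (Σα)·G − ½Σα_i² = 7² − ½·16.82 = 40.59.
Planner sets g_i = Σα_j = 7 for every i, so G^SO = 4·7 = 28.
W^SO = (Σα)·G^SO − ½·4·(Σα)² = (4/2)·7² = 98.
Deadweight loss = W^SO − W^NE = 57.41.

57.41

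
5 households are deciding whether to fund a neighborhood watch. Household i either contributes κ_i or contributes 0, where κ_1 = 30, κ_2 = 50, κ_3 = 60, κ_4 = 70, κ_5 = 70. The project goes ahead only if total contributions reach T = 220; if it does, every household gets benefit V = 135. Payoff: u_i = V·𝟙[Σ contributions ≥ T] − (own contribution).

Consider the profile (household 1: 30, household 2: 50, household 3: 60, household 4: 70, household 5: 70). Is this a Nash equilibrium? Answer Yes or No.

Total = 280 ≥ 220: provided.
Household 1 (pledges 30, payoff 105): dropping to 0 → total 250, payoff 135. Profitable deviation.

No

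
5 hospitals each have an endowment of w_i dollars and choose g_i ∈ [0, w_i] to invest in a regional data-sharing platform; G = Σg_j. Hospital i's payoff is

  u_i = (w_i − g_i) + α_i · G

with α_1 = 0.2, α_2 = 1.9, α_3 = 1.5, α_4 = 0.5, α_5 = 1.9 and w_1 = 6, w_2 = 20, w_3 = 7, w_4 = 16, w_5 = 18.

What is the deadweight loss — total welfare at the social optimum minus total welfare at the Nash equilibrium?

110

∂u_i/∂g_i = α_i − 1, so hospital i contributes w_i if α_i > 1, else 0.
α_i > 1 for i ∈ {2, 3, 5}; NE contributions (0, 20, 7, 0, 18), G = 45.
W^NE = Σw_i − G^NE + (Σα_i)·G^NE = 67 + 5·45 = 292.
Planner: ∂(Σu_j)/∂g_i = Σα_j − 1 = 5 > 0, so everyone contributes w_i; G^SO = 67, W^SO = 67 + 5·67 = 402.
Deadweight loss = 110.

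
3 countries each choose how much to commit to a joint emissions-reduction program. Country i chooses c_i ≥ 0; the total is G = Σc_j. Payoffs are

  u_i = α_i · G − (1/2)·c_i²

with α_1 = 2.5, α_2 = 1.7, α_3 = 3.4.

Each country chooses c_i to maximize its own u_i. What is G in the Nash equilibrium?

Country i's FOC: ∂u_i/∂c_i = α_i − c_i = 0, so c_i* = α_i.
NE contributions = (2.5, 1.7, 3.4); G = 7.6.

7.6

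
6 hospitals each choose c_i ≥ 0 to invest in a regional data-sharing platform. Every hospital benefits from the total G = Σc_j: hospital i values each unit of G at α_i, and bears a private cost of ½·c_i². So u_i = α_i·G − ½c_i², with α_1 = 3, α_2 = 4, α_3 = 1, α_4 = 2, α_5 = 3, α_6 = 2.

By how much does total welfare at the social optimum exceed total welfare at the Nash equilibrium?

Hospital i's FOC: ∂u_i/∂c_i = α_i − c_i = 0, so c_i* = α_i.
NE contributions = (3, 4, 1, 2, 3, 2); G = 15.
W^NE = (Σα)·G − ½Σα_i² = 15² − ½·43 = 203.5.
Planner sets c_i = Σα_j = 15 for every i, so G^SO = 6·15 = 90.
W^SO = (Σα)·G^SO − ½·6·(Σα)² = (6/2)·15² = 675.
Deadweight loss = W^SO − W^NE = 471.5.

471.5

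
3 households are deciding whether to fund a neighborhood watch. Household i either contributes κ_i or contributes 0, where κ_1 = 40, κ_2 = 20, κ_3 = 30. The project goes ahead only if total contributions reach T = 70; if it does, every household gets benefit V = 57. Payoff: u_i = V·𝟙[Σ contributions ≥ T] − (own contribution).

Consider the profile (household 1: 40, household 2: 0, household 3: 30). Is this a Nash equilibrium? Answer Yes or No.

Total = 70 ≥ 70: provided.
Household 1 (pledges 40, payoff 17): dropping to 0 → total 30, payoff 0. No gain.
Household 2 (pledges 0, payoff 57): pledging 20 → total 90, payoff 37. No gain.
Household 3 (pledges 30, payoff 27): dropping to 0 → total 40, payoff 0. No gain.

Yes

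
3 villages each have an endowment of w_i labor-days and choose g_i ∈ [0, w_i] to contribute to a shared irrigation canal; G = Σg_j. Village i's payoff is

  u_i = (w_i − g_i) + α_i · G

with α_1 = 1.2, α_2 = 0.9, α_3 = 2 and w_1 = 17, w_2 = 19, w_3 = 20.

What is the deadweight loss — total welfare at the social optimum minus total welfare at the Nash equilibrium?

58.9

∂u_i/∂g_i = α_i − 1, so village i contributes w_i if α_i > 1, else 0.
α_i > 1 for i ∈ {1, 3}; NE contributions (17, 0, 20), G = 37.
W^NE = Σw_i − G^NE + (Σα_i)·G^NE = 56 + 3.1·37 = 170.7.
Planner: ∂(Σu_j)/∂g_i = Σα_j − 1 = 3.1 > 0, so everyone contributes w_i; G^SO = 56, W^SO = 56 + 3.1·56 = 229.6.
Deadweight loss = 58.9.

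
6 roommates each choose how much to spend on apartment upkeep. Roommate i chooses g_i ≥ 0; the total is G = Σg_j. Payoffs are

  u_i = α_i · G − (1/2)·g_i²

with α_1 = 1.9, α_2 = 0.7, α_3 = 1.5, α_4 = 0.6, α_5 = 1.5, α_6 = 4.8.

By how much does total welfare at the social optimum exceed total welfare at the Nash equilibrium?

Roommate i's FOC: ∂u_i/∂g_i = α_i − g_i = 0, so g_i* = α_i.
NE contributions = (1.9, 0.7, 1.5, 0.6, 1.5, 4.8); G = 11.
W^NE = (Σα)·G − ½Σα_i² = 11² − ½·32 = 105.
Planner sets g_i = Σα_j = 11 for every i, so G^SO = 6·11 = 66.
W^SO = (Σα)·G^SO − ½·6·(Σα)² = (6/2)·11² = 363.
Deadweight loss = W^SO − W^NE = 258.

258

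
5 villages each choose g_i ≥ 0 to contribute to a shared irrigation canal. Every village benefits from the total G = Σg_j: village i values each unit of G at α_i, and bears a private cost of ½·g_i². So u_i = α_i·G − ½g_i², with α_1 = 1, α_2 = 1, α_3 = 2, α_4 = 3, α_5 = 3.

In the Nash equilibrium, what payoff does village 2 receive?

9.5

Village i's FOC: ∂u_i/∂g_i = α_i − g_i = 0, so g_i* = α_i.
NE contributions = (1, 1, 2, 3, 3); G = 10.
u_2 = α_2·G − ½·(g_2)² = 1·10 − ½·1² = 9.5.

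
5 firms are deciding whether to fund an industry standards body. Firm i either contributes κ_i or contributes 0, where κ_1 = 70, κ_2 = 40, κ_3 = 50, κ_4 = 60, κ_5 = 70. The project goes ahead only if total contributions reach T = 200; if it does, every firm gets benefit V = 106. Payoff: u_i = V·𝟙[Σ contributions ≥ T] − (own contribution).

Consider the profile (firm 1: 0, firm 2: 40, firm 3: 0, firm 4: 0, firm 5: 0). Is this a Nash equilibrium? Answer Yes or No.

No

Total = 40 < 200: not provided.
Firm 1 (pledges 0, payoff 0): pledging 70 → total 110, payoff -70. No gain.
Firm 2 (pledges 40, payoff -40): dropping to 0 → total 0, payoff 0. Profitable deviation.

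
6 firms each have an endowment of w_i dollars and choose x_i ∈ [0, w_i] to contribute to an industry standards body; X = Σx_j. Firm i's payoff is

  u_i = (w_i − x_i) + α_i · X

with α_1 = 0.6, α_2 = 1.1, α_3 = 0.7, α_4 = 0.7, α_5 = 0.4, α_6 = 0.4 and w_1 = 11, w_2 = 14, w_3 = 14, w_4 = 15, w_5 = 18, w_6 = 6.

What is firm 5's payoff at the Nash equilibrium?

23.6

∂u_i/∂x_i = α_i − 1, so firm i contributes w_i if α_i > 1, else 0.
α_i > 1 for i ∈ {2}; NE contributions (0, 14, 0, 0, 0, 0), X = 14.
u_5 = (18 − 0) + 0.4·14 = 23.6.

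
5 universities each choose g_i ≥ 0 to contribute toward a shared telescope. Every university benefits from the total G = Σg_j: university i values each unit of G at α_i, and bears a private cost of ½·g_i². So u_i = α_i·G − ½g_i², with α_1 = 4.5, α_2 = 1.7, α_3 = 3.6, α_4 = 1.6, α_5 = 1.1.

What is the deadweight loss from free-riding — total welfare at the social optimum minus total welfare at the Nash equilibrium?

University i's FOC: ∂u_i/∂g_i = α_i − g_i = 0, so g_i* = α_i.
NE contributions = (4.5, 1.7, 3.6, 1.6, 1.1); G = 12.5.
W^NE = (Σα)·G − ½Σα_i² = 12.5² − ½·39.87 = 136.315.
Planner sets g_i = Σα_j = 12.5 for every i, so G^SO = 5·12.5 = 62.5.
W^SO = (Σα)·G^SO − ½·5·(Σα)² = (5/2)·12.5² = 390.625.
Deadweight loss = W^SO − W^NE = 254.31.

254.31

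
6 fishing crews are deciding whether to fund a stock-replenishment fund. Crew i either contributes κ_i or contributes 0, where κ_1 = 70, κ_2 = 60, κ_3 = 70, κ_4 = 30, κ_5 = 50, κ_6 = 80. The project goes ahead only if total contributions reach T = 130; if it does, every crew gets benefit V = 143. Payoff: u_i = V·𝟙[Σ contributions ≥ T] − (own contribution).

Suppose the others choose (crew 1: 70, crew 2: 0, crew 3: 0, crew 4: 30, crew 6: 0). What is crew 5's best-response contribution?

50

Others' total = 100. Contributing 50 brings total to 150 ≥ 130: gain V − κ_5 = 93.
Best response: 50.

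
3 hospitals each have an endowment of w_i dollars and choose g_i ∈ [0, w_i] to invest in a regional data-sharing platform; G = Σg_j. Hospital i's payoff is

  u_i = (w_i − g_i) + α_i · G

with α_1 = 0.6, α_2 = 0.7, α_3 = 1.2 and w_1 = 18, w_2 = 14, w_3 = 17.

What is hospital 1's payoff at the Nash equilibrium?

28.2

∂u_i/∂g_i = α_i − 1, so hospital i contributes w_i if α_i > 1, else 0.
α_i > 1 for i ∈ {3}; NE contributions (0, 0, 17), G = 17.
u_1 = (18 − 0) + 0.6·17 = 28.2.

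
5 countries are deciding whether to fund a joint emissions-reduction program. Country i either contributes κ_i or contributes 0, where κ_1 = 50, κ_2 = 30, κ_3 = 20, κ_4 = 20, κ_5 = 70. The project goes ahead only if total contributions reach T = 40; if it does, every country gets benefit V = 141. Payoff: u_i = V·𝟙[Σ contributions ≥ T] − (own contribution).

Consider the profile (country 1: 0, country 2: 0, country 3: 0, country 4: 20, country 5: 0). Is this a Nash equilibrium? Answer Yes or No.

No

Total = 20 < 40: not provided.
Country 1 (pledges 0, payoff 0): pledging 50 → total 70, payoff 91. Profitable deviation.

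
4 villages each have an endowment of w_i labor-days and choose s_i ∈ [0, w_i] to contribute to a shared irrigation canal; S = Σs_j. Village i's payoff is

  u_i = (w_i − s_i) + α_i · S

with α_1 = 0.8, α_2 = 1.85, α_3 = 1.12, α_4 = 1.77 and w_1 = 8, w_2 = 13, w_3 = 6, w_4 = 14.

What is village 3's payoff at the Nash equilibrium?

∂u_i/∂s_i = α_i − 1, so village i contributes w_i if α_i > 1, else 0.
α_i > 1 for i ∈ {2, 3, 4}; NE contributions (0, 13, 6, 14), S = 33.
u_3 = (6 − 6) + 1.12·33 = 36.96.

36.96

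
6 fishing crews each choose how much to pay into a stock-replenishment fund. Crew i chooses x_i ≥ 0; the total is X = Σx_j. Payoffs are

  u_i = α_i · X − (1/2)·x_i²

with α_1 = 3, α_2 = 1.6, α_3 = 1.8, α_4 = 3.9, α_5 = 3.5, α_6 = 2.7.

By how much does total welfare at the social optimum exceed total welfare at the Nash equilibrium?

Crew i's FOC: ∂u_i/∂x_i = α_i − x_i = 0, so x_i* = α_i.
NE contributions = (3, 1.6, 1.8, 3.9, 3.5, 2.7); X = 16.5.
W^NE = (Σα)·X − ½Σα_i² = 16.5² − ½·49.55 = 247.475.
Planner sets x_i = Σα_j = 16.5 for every i, so X^SO = 6·16.5 = 99.
W^SO = (Σα)·X^SO − ½·6·(Σα)² = (6/2)·16.5² = 816.75.
Deadweight loss = W^SO − W^NE = 569.275.

569.275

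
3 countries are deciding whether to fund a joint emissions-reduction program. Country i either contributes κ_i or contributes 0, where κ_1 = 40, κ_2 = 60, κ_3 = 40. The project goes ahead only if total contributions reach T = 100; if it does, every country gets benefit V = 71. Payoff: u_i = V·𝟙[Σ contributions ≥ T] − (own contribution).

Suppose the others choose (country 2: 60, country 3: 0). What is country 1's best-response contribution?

Others' total = 60. Contributing 40 brings total to 100 ≥ 100: gain V − κ_1 = 31.
Best response: 40.

40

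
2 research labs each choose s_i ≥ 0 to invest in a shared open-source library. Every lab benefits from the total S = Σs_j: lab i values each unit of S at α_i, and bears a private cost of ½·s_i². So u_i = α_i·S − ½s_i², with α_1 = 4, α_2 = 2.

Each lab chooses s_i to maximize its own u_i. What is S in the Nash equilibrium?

6

Lab i's FOC: ∂u_i/∂s_i = α_i − s_i = 0, so s_i* = α_i.
NE contributions = (4, 2); S = 6.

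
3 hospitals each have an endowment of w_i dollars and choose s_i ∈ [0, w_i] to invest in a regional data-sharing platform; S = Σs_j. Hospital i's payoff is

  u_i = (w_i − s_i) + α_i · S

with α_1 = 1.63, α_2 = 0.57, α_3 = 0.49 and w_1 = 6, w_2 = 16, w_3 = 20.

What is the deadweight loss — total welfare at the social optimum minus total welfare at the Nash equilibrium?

60.84

∂u_i/∂s_i = α_i − 1, so hospital i contributes w_i if α_i > 1, else 0.
α_i > 1 for i ∈ {1}; NE contributions (6, 0, 0), S = 6.
W^NE = Σw_i − S^NE + (Σα_i)·S^NE = 42 + 1.69·6 = 52.14.
Planner: ∂(Σu_j)/∂s_i = Σα_j − 1 = 1.69 > 0, so everyone contributes w_i; S^SO = 42, W^SO = 42 + 1.69·42 = 112.98.
Deadweight loss = 60.84.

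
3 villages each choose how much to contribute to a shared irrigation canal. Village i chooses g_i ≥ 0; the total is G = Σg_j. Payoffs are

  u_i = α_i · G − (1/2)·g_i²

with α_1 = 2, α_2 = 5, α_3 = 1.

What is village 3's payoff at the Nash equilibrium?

Village i's FOC: ∂u_i/∂g_i = α_i − g_i = 0, so g_i* = α_i.
NE contributions = (2, 5, 1); G = 8.
u_3 = α_3·G − ½·(g_3)² = 1·8 − ½·1² = 7.5.

7.5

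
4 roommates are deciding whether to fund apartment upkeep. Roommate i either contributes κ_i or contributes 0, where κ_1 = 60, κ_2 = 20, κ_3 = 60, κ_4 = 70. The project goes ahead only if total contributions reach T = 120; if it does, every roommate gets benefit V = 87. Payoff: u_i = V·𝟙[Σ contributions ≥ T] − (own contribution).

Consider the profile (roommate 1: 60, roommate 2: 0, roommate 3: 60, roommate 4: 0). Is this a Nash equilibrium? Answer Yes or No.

Yes

Total = 120 ≥ 120: provided.
Roommate 1 (pledges 60, payoff 27): dropping to 0 → total 60, payoff 0. No gain.
Roommate 2 (pledges 0, payoff 87): pledging 20 → total 140, payoff 67. No gain.
Roommate 3 (pledges 60, payoff 27): dropping to 0 → total 60, payoff 0. No gain.
Roommate 4 (pledges 0, payoff 87): pledging 70 → total 190, payoff 17. No gain.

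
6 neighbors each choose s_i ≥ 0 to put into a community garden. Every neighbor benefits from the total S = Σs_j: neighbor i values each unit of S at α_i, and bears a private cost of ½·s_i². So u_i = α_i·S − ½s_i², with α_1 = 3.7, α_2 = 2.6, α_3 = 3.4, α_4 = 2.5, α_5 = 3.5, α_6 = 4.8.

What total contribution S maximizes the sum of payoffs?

Planner FOC: ∂(Σu_j)/∂s_i = (Σα_j) − s_i = 0, so s_i^SO = Σα_j = 20.5 for every i; S^SO = 123.

123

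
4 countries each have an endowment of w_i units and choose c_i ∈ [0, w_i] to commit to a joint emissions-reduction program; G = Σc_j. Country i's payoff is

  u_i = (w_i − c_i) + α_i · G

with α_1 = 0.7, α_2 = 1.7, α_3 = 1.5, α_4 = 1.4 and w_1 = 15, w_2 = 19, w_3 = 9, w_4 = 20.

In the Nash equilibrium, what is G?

48

∂u_i/∂c_i = α_i − 1, so country i contributes w_i if α_i > 1, else 0.
α_i > 1 for i ∈ {2, 3, 4}; NE contributions (0, 19, 9, 20), G = 48.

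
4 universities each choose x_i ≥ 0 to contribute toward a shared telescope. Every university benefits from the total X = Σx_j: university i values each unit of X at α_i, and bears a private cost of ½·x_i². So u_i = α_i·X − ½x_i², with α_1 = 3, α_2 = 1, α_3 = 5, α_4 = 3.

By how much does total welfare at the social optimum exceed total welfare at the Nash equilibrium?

166

University i's FOC: ∂u_i/∂x_i = α_i − x_i = 0, so x_i* = α_i.
NE contributions = (3, 1, 5, 3); X = 12.
W^NE = (Σα)·X − ½Σα_i² = 12² − ½·44 = 122.
Planner sets x_i = Σα_j = 12 for every i, so X^SO = 4·12 = 48.
W^SO = (Σα)·X^SO − ½·4·(Σα)² = (4/2)·12² = 288.
Deadweight loss = W^SO − W^NE = 166.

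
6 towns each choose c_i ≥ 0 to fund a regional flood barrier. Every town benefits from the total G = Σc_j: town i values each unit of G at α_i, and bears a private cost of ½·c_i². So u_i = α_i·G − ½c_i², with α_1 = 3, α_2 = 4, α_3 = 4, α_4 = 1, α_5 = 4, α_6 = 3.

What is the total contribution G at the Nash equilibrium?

Town i's FOC: ∂u_i/∂c_i = α_i − c_i = 0, so c_i* = α_i.
NE contributions = (3, 4, 4, 1, 4, 3); G = 19.

19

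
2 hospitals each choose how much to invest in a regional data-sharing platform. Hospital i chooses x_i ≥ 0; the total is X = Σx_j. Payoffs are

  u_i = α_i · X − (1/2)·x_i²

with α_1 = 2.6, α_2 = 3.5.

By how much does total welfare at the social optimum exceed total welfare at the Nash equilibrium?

Hospital i's FOC: ∂u_i/∂x_i = α_i − x_i = 0, so x_i* = α_i.
NE contributions = (2.6, 3.5); X = 6.1.
W^NE = (Σα)·X − ½Σα_i² = 6.1² − ½·19.01 = 27.705.
Planner sets x_i = Σα_j = 6.1 for every i, so X^SO = 2·6.1 = 12.2.
W^SO = (Σα)·X^SO − ½·2·(Σα)² = (2/2)·6.1² = 37.21.
Deadweight loss = W^SO − W^NE = 9.505.

9.505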